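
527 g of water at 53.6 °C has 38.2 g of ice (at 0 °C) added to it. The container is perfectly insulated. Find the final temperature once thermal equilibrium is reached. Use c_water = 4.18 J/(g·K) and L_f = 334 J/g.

T_f ≈ 44.6 °C

Setting the total heat transfer to zero:
latent heat to melt: 38.2·334 = 12759; warm the meltwater: 159.68 T; water cools: 527·4.18·(T − 53.6) = 2202.9(T − 53.6)
2362.5 T = 118073 − 12759 = 105314
T ≈ 44.58 °C — above 0 °C, consistent with complete melting.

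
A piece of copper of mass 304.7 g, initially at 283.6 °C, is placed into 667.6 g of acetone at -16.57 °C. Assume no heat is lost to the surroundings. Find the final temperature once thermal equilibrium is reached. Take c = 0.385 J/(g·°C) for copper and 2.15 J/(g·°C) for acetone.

T_f ≈ 6.1 °C

Net heat exchanged in the isolated system is zero:
304.7*0.385*(T − 283.6) + 667.6*2.15*(T − (-16.57)) = 0
117.31(T − 283.6) + 1435.3(T − (-16.57)) = 0
(117.31 + 1435.3) T = 117.31*283.6 + 1435.3*(-16.57)
T ≈ 6.11 °C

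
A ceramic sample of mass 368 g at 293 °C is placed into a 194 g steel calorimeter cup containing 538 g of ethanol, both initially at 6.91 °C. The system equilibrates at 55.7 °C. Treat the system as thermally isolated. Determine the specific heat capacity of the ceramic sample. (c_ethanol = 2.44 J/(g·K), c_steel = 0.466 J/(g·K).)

Net heat exchanged in the isolated system is zero:
368·c·(55.7 − 293) + 538·2.44·(55.7 − 6.91) + 194·0.466·(55.7 − 6.91) = 0
-87326 c = -68458
c = -68458/-87326 ≈ 0.7839 J/(g·K)

c ≈ 0.784 J/(g·K)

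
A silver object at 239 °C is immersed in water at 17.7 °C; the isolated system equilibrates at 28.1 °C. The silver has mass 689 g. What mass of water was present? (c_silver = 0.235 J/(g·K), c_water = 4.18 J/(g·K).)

m ≈ 786 g

Heat gained plus heat lost sum to zero:
689·0.235·(28.1 − 239) + m·4.18·(28.1 − 17.7) = 0
43.47 m = 34148
m = 34148/43.47 ≈ 785.5 g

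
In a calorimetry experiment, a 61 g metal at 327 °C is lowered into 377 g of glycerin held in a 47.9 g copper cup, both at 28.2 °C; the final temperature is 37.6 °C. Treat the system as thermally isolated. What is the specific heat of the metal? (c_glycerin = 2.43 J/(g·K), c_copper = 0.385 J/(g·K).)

Setting the total heat transfer to zero:
61×c×(37.6 − 327) + 377×2.43×(37.6 − 28.2) + 47.9×0.385×(37.6 − 28.2) = 0
-17653 c = -8784.8
c = -8784.8/-17653 ≈ 0.4976 J/(g·K)

c ≈ 0.498 J/(g·K)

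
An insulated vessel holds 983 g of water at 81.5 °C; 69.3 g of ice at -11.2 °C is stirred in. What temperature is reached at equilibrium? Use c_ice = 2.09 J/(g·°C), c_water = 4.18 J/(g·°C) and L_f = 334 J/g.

Net heat exchanged in the isolated system is zero:
ice -11.2→0 °C: 69.3×2.09×11.2 = 1622.2; melt ice: 69.3×334 = 23146; meltwater 0→T: 69.3×4.18×T = 289.67 T; water cools: 983×4.18×(T − 81.5) = 4108.9(T − 81.5)
4398.6 T = 334879 − 24768 = 310110
T ≈ 70.50 °C (positive, so assuming full melt was valid).

T_f ≈ 70.5 °C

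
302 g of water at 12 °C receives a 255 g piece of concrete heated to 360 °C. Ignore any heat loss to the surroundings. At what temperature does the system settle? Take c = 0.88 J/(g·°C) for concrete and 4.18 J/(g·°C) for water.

T_f is the heat-capacity-weighted average of the initial temperatures:
T_f = (224.4*360 + 1262.4*12) / (224.4 + 1262.4)
    = 95932 / 1486.8 ≈ 64.52 °C

T_f ≈ 64.5 °C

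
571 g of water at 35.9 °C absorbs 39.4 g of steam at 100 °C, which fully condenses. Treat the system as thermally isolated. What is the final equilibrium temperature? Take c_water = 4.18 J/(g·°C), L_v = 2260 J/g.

Heat gained plus heat lost sum to zero:
condense steam: −39.4·2260 = −89044; condensate cools 100→T: 39.4·4.18·(T − 100) = 164.69(T − 100); water warms: 571·4.18·(T − 35.9) = 2386.8(T − 35.9)
2551.5 T = 89044 + 16469 + 85685 = 191199
T ≈ 74.94 °C — below 100 °C, confirming all the steam condensed.

T_f ≈ 74.9 °C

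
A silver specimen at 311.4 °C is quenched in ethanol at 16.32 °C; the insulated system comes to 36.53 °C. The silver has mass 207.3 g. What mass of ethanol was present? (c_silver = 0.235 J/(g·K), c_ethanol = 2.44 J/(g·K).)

Let T be the final temperature. ΣQ_i = 0:
207.3·0.235·(36.53 − 311.4) + m·2.44·(36.53 − 16.32) = 0
49.31 m = 13390
m = 13390/49.31 ≈ 271.5 g

m ≈ 272 g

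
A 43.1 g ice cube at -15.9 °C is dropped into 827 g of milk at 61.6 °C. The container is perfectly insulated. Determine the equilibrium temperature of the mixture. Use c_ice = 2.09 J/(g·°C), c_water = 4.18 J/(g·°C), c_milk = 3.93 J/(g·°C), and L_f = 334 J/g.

Let T be the final temperature. ΣQ_i = 0:
ice -15.9→0 °C: 43.1×2.09×15.9 = 1432.3; latent heat to melt: 43.1×334 = 14395; warm the meltwater: 180.16 T; milk cools: 827×3.93×(T − 61.6) = 3250.1(T − 61.6)
3430.3 T = 200207 − 15828 = 184379
T ≈ 53.75 °C (positive, so assuming full melt was valid).

T_f ≈ 53.8 °C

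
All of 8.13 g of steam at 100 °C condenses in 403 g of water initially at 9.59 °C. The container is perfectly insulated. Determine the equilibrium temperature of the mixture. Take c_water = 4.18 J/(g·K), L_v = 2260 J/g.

Taking heat into each body as positive, Σ m c ΔT = 0:
condense steam: −8.13·2260 = −18374
  condensate cools 100→T: 8.13·4.18·(T − 100) = 33.98(T − 100)
  water warms: 403·4.18·(T − 9.59) = 1684.5(T − 9.59)
1718.5 T = 18374 + 3398.3 + 16155 = 37927
T ≈ 22.07 °C (< 100 °C, so full condensation is consistent).

T_f ≈ 22.1 °C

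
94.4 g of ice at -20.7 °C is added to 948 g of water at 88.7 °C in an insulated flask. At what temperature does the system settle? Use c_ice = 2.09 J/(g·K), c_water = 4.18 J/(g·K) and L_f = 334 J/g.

T_f ≈ 72.5 °C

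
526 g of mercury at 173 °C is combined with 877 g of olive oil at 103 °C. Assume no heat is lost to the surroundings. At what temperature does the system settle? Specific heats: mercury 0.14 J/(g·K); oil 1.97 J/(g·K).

T_f ≈ 105.9 °C

Net heat exchanged in the isolated system is zero:
526*0.14*(T − 173) + 877*1.97*(T − 103) = 0
73.64(T − 173) + 1727.7(T − 103) = 0
(73.64 + 1727.7) T = 73.64*173 + 1727.7*103
T = 190692 / 1801.3 = 106 °C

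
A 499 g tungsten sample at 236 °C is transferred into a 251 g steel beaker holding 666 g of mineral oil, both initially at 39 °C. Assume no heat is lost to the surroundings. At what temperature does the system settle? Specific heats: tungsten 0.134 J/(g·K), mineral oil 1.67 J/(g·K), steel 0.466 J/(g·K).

T_f ≈ 49.2 °C

With ΣQ=0 the equilibrium temperature is the m·c-weighted mean:
T_f = (66.87*236 + 1112.2*39 + 116.97*39) / (66.87 + 1112.2 + 116.97)
    = 63719 / 1296.1 ≈ 49.16 °C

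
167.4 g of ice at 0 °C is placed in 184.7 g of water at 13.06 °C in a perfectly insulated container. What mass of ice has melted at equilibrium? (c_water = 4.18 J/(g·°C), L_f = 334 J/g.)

m_melted ≈ 30.2 g

Cooling the water to 0 °C releases 184.7·4.18·13.06 = 10083 J.
To melt every bit of ice: 167.4·334 = 55912 J.
Since 10083 < 55912 J, not all the ice melts; equilibrium is at 0 °C.
m_melted·334 = 10083  ⇒  m_melted ≈ 30.19 g.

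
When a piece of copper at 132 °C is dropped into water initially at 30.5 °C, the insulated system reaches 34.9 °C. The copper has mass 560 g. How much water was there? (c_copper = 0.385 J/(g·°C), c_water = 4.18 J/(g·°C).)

|Q_copper| = |Q_water|:
560×0.385×(132 − 34.9) = m×4.18×(34.9 − 30.5)
18.39 m = 20935  ⇒  m ≈ 1138 g

m ≈ 1140 g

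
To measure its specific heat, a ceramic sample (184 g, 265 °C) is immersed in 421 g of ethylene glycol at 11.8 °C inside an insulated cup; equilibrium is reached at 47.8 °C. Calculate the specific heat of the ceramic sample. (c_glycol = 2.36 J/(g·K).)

Taking heat into each body as positive, Σ m c ΔT = 0:
184·c·(47.8 − 265) + 421·2.36·(47.8 − 11.8) = 0
-39965 c = -35768
c = -35768/-39965 ≈ 0.895 J/(g·K)

c ≈ 0.895 J/(g·K)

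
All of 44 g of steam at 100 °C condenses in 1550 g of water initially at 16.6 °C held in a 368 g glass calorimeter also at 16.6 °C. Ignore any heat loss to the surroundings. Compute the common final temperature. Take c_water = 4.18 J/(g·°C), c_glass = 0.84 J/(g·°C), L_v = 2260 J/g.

T_f ≈ 33.1 °C

Net heat exchanged in the isolated system is zero:
condense steam: −44·2260 = −99440
  condensed water 100 °C→T: 183.92(T − 100)
  original water: 6479(T − 16.6)
  glass cup: 368·0.84·(T − 16.6) = 309.12(T − 16.6)
6972 T = 99440 + 18392 + 112683 = 230515
T ≈ 33.06 °C, under the boiling point, so the assumption holds.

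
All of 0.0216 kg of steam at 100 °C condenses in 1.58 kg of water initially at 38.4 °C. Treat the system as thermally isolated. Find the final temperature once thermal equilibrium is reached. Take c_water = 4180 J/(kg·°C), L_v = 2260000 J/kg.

T_f ≈ 46.5 °C

Conservation of energy gives ΣQ = 0:
condense steam: −0.0216·2260000 = −48816; condensate cools 100→T: 0.0216·4180·(T − 100) = 90.29(T − 100); original water: 6604.4(T − 38.4)
6694.7 T = 48816 + 9028.8 + 253609 = 311454
T ≈ 46.52 °C — below 100 °C, confirming all the steam condensed.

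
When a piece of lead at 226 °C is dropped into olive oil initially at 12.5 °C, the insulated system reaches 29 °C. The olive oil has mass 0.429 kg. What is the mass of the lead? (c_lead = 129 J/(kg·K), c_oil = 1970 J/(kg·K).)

Conservation of energy gives ΣQ = 0:
m×129×(29 − 226) + 0.429×1970×(29 − 12.5) = 0
-25413 m = -13945
m = -13945/-25413 ≈ 0.5487 kg

m ≈ 0.549 kg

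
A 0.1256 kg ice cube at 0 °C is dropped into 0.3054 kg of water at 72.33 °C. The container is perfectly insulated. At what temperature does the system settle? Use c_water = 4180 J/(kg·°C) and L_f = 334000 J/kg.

T_f ≈ 28.0 °C

Sum of m c ΔT and latent-heat terms is zero:
fusion: m_ice L_f = 0.1256×334000 = 41950
  meltwater 0→T: 0.1256×4180×T = 525.01 T
  water cools: 0.3054×4180×(T − 72.33) = 1276.6(T − 72.33)
1801.6 T = 92334 − 41950 = 50384
T ≈ 27.97 °C — above 0 °C, consistent with complete melting.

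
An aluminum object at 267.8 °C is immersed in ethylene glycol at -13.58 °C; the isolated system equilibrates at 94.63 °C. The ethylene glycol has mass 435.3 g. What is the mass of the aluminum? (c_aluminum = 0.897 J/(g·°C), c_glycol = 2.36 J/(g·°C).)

m ≈ 716 g

|Q_aluminum| = |Q_glycol|:
m×0.897×(267.8 − 94.63) = 435.3×2.36×(94.63 − (-13.58))
155.33 m = 111165  ⇒  m ≈ 715.7 g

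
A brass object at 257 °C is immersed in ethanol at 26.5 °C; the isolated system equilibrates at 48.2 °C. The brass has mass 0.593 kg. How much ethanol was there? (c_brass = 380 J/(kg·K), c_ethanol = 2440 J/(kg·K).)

Taking heat into each body as positive, Σ m c ΔT = 0:
0.593×380×(48.2 − 257) + m×2440×(48.2 − 26.5) = 0
52948 m = 47051
m = 47051/52948 ≈ 0.8886 kg

m ≈ 0.889 kg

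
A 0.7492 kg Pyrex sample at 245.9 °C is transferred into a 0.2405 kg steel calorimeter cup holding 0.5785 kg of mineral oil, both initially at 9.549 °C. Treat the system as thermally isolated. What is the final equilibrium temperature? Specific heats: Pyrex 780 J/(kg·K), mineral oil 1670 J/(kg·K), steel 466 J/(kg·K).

T_f ≈ 92.6 °C

Heat gained plus heat lost sum to zero:
0.7492×780×(T − 245.9) + 0.5785×1670×(T − 9.549) + 0.2405×466×(T − 9.549) = 0
584.38(T − 245.9) + 966.1(T − 9.549) + 112.07(T − 9.549) = 0
(584.38 + 966.1 + 112.07) T = 584.38×245.9 + 966.1×9.549 + 112.07×9.549
T = 153993 / 1662.5 = 92.6 °C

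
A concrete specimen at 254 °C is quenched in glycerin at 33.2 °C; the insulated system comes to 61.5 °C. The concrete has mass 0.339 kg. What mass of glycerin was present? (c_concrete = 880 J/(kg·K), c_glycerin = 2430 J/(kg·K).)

m ≈ 0.835 kg

|Q_concrete| = |Q_glycerin|:
0.339·880·(254 − 61.5) = m·2430·(61.5 − 33.2)
68769 m = 57427  ⇒  m ≈ 0.8351 kg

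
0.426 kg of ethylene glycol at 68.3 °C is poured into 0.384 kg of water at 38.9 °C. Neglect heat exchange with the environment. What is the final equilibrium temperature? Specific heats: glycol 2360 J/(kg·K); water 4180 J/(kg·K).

Setting the total heat transfer to zero:
0.426*2360*(T − 68.3) + 0.384*4180*(T − 38.9) = 0
2610.5 T = 131105
T = 131105 / 2610.5 = 50.2 °C

T_f ≈ 50.2 °C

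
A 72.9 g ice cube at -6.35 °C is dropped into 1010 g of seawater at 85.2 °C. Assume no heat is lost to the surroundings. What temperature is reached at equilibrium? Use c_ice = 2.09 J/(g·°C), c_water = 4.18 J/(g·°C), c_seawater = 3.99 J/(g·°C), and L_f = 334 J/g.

T_f ≈ 73.4 °C

Let T be the final temperature. ΣQ_i = 0:
ice -6.35→0 °C: 72.9×2.09×6.35 = 967.49
  latent heat to melt: 72.9×334 = 24349
  warm the meltwater: 304.72 T
  seawater cools: 1010×3.99×(T − 85.2) = 4029.9(T − 85.2)
4334.6 T = 343347 − 25316 = 318031
T ≈ 73.37 °C (positive, so assuming full melt was valid).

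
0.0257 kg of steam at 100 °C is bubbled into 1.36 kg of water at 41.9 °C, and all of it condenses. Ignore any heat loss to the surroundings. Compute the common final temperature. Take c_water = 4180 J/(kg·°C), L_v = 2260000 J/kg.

T_f ≈ 53.0 °C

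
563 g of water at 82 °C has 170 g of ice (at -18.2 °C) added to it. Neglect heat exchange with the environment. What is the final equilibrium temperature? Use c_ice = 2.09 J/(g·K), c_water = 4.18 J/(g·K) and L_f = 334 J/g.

Energy balance with sensible and latent terms:
warm ice to 0 °C: 170×2.09×(0 − (-18.2)) = 6466.5
  fusion: m_ice L_f = 170×334 = 56780
  meltwater 0→T: 170×4.18×T = 710.6 T
  water cools: 563×4.18×(T − 82) = 2353.3(T − 82)
3063.9 T = 192974 − 63246 = 129727
T ≈ 42.34 °C (positive, so assuming full melt was valid).

T_f ≈ 42.3 °C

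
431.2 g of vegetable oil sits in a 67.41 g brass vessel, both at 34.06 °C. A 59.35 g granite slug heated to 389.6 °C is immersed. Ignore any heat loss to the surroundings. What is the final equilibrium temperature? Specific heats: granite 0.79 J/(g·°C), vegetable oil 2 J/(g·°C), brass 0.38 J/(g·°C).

T_f = Σ m_i c_i T_i / Σ m_i c_i:
T_f = (46.89×389.6 + 862.4×34.06 + 25.62×34.06) / (46.89 + 862.4 + 25.62)
    = 48513 / 934.9 ≈ 51.89 °C

T_f ≈ 51.9 °C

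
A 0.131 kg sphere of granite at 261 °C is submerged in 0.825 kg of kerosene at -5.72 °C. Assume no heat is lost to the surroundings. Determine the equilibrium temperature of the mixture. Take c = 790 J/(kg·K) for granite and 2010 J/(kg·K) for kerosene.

T_f ≈ 9.9 °C

Net heat exchanged in the isolated system is zero:
0.131*790*(T − 261) + 0.825*2010*(T − (-5.72)) = 0
103.49(T − 261) + 1658.2(T − (-5.72)) = 0
(103.49 + 1658.2) T = 103.49*261 + 1658.2*(-5.72)
T ≈ 9.95 °C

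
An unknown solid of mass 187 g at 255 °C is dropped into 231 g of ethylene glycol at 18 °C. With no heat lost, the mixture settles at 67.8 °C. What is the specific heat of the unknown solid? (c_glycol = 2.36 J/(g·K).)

Taking heat into each body as positive, Σ m c ΔT = 0:
187·c·(67.8 − 255) + 231·2.36·(67.8 − 18) = 0
-35006 c = -27149
c = -27149/-35006 ≈ 0.7755 J/(g·K)

c ≈ 0.776 J/(g·K)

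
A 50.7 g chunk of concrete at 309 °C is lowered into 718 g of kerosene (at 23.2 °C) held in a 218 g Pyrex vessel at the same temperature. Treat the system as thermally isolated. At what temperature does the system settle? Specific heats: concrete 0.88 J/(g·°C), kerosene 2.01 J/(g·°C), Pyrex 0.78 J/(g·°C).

T_f is the heat-capacity-weighted average of the initial temperatures:
T_f = (44.62*309 + 1443.2*23.2 + 170.04*23.2) / (44.62 + 1443.2 + 170.04)
    = 51213 / 1657.8 ≈ 30.89 °C

T_f ≈ 30.9 °C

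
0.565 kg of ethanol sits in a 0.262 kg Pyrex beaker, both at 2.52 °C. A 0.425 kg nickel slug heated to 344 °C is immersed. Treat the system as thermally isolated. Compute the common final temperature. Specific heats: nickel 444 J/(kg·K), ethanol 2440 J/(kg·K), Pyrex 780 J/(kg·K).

T_f ≈ 38.9 °C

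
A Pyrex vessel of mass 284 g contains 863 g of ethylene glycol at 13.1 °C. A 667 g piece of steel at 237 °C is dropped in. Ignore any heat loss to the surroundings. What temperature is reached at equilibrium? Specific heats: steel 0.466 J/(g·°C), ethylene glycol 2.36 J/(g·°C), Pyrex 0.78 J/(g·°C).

Let T be the final temperature. ΣQ_i = 0:
667×0.466×(T − 237) + 863×2.36×(T − 13.1) + 284×0.78×(T − 13.1) = 0
310.82(T − 237) + 2036.7(T − 13.1) + 221.52(T − 13.1) = 0
(310.82 + 2036.7 + 221.52) T = 310.82×237 + 2036.7×13.1 + 221.52×13.1
T ≈ 40.19 °C

T_f ≈ 40.2 °C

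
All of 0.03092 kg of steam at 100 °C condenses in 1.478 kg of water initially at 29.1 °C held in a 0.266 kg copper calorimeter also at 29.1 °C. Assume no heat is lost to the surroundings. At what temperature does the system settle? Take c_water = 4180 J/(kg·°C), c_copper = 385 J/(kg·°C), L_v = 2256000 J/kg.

T_f ≈ 41.4 °C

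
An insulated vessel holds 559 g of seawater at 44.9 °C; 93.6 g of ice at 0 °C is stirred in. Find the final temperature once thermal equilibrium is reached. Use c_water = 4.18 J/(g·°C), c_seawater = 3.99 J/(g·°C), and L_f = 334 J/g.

T_f ≈ 26.3 °C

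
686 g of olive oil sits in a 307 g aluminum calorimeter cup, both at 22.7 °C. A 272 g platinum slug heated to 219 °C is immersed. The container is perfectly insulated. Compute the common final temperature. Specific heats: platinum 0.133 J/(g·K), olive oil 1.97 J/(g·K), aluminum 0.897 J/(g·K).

T_f ≈ 27.0 °C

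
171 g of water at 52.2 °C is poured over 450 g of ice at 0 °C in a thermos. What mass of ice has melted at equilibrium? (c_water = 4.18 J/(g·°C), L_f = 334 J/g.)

m_melted ≈ 112 g

Cooling the water to 0 °C releases 171·4.18·52.2 = 37312 J.
Fully melting the ice requires m_ice L_f = 450·334 = 150300 J.
37312 J < 150300 J, so only part of the ice melts and the system sits at 0 °C.
Mass melted = 37312/334 ≈ 111.7 g.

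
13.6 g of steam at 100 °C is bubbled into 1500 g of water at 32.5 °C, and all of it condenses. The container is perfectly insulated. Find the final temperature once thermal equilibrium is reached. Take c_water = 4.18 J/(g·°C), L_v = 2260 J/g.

Energy balance with sensible and latent terms:
condense steam: −13.6·2260 = −30736
  condensate cools 100→T: 13.6·4.18·(T − 100) = 56.85(T − 100)
  water warms: 1500·4.18·(T − 32.5) = 6270(T − 32.5)
6326.8 T = 30736 + 5684.8 + 203775 = 240196
T ≈ 37.96 °C, under the boiling point, so the assumption holds.

T_f ≈ 38.0 °C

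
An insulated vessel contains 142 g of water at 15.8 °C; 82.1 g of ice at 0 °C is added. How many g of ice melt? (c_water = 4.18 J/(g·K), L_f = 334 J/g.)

m_melted ≈ 28.1 g

Water can give up m c ΔT = 142×4.18×15.8 = 9378.2 J before reaching 0 °C.
Fully melting the ice requires m_ice L_f = 82.1×334 = 27421 J.
Since 9378.2 < 27421 J, not all the ice melts; equilibrium is at 0 °C.
Mass melted = 9378.2/334 ≈ 28.08 g.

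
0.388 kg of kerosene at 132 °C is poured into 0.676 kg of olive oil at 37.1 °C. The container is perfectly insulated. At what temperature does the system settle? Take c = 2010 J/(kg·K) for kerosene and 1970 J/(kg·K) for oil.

T_f ≈ 72.1 °C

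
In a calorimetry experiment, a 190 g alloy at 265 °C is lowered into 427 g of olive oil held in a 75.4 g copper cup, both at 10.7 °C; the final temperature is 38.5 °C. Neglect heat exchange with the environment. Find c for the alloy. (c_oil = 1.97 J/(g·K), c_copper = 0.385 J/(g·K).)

Let T be the final temperature. ΣQ_i = 0:
190×c×(38.5 − 265) + 427×1.97×(38.5 − 10.7) + 75.4×0.385×(38.5 − 10.7) = 0
-43035 c = -24192
c = -24192/-43035 ≈ 0.5621 J/(g·K)

c ≈ 0.562 J/(g·K)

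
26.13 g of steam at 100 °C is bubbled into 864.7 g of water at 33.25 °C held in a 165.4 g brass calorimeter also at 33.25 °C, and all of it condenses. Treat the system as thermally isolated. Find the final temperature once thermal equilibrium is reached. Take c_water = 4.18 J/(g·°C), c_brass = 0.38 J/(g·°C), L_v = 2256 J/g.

T_f ≈ 50.7 °C

Conservation of energy gives ΣQ = 0:
condense steam: −26.13×2256 = −58949; condensate cools 100→T: 26.13×4.18×(T − 100) = 109.22(T − 100); water warms: 864.7×4.18×(T − 33.25) = 3614.4(T − 33.25); brass cup: 165.4×0.38×(T − 33.25) = 62.85(T − 33.25)
3786.5 T = 58949 + 10922 + 122270 = 192142
T ≈ 50.74 °C (< 100 °C, so full condensation is consistent).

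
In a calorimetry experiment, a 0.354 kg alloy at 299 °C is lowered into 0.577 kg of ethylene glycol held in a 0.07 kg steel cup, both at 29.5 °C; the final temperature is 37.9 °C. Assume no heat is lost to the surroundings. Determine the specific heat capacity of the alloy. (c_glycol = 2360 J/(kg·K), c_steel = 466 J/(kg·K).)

Net heat exchanged in the isolated system is zero:
0.354·c·(37.9 − 299) + 0.577·2360·(37.9 − 29.5) + 0.07·466·(37.9 − 29.5) = 0
-92.43 c = -11712
c = -11712/-92.43 ≈ 126.7 J/(kg·K)

c ≈ 127 J/(kg·K)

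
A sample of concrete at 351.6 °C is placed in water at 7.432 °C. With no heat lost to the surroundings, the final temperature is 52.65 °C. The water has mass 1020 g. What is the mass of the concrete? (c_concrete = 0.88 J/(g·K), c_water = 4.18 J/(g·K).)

m ≈ 733 g

Energy conservation, ΣQ = 0:
m·0.88·(52.65 − 351.6) + 1020·4.18·(52.65 − 7.432) = 0
-263.08 m = -192791
m = -192791/-263.08 ≈ 732.8 g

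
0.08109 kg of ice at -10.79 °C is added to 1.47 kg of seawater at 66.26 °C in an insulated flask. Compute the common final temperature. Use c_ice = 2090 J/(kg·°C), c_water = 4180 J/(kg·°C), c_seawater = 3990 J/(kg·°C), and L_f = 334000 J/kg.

Energy balance with sensible and latent terms:
ice -10.79→0 °C: 0.08109×2090×10.79 = 1828.7
  fusion: m_ice L_f = 0.08109×334000 = 27084
  warm the meltwater: 338.96 T
  seawater cools: 1.47×3990×(T − 66.26) = 5865.3(T − 66.26)
6204.3 T = 388635 − 28913 = 359722
T ≈ 57.98 °C — above 0 °C, consistent with complete melting.

T_f ≈ 58.0 °C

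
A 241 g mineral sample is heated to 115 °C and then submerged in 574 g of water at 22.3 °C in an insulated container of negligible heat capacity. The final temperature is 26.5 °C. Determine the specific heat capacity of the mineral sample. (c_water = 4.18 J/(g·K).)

Heat lost by the mineral sample = heat gained by the water:
241×c×(115 − 26.5) = 574×4.18×(26.5 − 22.3)
21328 c = 10077  ⇒  c ≈ 0.4725 J/(g·K)

c ≈ 0.472 J/(g·K)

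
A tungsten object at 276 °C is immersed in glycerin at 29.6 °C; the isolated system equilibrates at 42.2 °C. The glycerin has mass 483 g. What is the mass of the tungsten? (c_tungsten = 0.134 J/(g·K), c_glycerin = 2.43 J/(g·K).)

m ≈ 472 g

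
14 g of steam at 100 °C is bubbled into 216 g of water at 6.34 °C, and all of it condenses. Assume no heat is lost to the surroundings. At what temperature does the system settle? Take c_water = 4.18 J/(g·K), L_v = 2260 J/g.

T_f ≈ 45.0 °C

Energy conservation, ΣQ = 0:
latent heat released on condensation: 14×2260 = 31640
  condensate cools 100→T: 14×4.18×(T − 100) = 58.52(T − 100)
  water warms: 216×4.18×(T − 6.34) = 902.88(T − 6.34)
961.4 T = 31640 + 5852 + 5724.3 = 43216
T ≈ 44.95 °C (< 100 °C, so full condensation is consistent).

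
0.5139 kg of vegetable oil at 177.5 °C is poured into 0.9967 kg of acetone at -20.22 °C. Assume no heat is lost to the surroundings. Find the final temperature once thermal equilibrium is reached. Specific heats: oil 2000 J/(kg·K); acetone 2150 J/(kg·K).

T_f ≈ 43.9 °C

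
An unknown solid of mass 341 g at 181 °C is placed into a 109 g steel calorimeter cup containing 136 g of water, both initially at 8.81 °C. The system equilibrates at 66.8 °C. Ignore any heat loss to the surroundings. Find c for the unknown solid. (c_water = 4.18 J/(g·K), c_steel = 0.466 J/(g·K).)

c ≈ 0.922 J/(g·K)

Conservation of energy gives ΣQ = 0:
341×c×(66.8 − 181) + 136×4.18×(66.8 − 8.81) + 109×0.466×(66.8 − 8.81) = 0
-38942 c = -35912
c = -35912/-38942 ≈ 0.9222 J/(g·K)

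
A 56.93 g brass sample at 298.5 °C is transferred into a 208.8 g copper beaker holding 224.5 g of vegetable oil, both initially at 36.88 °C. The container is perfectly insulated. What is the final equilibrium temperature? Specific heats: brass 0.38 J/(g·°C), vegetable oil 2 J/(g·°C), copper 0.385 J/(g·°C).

T_f ≈ 47.2 °C

With ΣQ=0 the equilibrium temperature is the m·c-weighted mean:
T_f = (21.63*298.5 + 449*36.88 + 80.39*36.88) / (21.63 + 449 + 80.39)
    = 25981 / 551.02 ≈ 47.15 °C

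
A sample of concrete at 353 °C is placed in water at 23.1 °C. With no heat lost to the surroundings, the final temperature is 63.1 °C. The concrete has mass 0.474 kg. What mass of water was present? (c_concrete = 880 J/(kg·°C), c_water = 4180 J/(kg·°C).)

m ≈ 0.723 kg

Heat lost by the concrete = heat gained by the water:
0.474·880·(353 − 63.1) = m·4180·(63.1 − 23.1)
167200 m = 120923  ⇒  m ≈ 0.7232 kg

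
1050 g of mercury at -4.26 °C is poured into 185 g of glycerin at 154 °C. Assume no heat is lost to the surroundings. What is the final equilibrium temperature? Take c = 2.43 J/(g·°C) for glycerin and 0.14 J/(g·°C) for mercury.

Conservation of energy gives ΣQ = 0:
185×2.43×(T − 154) + 1050×0.14×(T − (-4.26)) = 0
449.55(T − 154) + 147(T − (-4.26)) = 0
(449.55 + 147) T = 449.55×154 + 147×(-4.26)
T = 68604 / 596.55 = 115 °C

T_f ≈ 115.0 °C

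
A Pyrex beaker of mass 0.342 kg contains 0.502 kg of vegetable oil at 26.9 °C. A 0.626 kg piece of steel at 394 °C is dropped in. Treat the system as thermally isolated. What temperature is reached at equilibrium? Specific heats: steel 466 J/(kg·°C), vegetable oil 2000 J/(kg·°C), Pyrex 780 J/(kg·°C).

T_f ≈ 95.4 °C

Conservation of energy gives ΣQ = 0:
0.626*466*(T − 394) + 0.502*2000*(T − 26.9) + 0.342*780*(T − 26.9) = 0
(291.72 + 1004 + 266.76) T = 291.72*394 + 1004*26.9 + 266.76*26.9
T = 149120/1562.5 ≈ 95.44 °C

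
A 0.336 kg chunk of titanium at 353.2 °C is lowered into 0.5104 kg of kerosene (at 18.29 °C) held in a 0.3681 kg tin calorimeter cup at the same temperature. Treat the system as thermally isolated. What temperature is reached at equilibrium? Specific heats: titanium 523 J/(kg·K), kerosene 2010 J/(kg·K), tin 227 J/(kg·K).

T_f ≈ 64.1 °C

Energy conservation, ΣQ = 0:
0.336*523*(T − 353.2) + 0.5104*2010*(T − 18.29) + 0.3681*227*(T − 18.29) = 0
(175.73 + 1025.9 + 83.56) T = 175.73*353.2 + 1025.9*18.29 + 83.56*18.29
T ≈ 64.08 °C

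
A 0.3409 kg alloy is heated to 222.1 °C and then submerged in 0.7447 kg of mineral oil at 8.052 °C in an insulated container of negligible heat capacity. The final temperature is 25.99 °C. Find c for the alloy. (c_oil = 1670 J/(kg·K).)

c ≈ 334 J/(kg·K)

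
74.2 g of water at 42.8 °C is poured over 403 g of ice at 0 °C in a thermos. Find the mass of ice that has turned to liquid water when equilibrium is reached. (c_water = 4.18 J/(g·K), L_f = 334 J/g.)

Heat available from the water dropping to 0 °C: 74.2·4.18·42.8 = 13275 J.
Melting all 403 g of ice would need 403·334 = 134602 J.
Since 13275 < 134602 J, not all the ice melts; equilibrium is at 0 °C.
m_melted·334 = 13275  ⇒  m_melted ≈ 39.74 g.

m_melted ≈ 39.7 g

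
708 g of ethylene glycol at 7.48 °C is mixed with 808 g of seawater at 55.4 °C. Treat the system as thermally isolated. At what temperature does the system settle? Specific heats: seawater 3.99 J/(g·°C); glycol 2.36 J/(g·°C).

Energy conservation, ΣQ = 0:
808*3.99*(T − 55.4) + 708*2.36*(T − 7.48) = 0
(3223.9 + 1670.9) T = 3223.9*55.4 + 1670.9*7.48
T = 191103 / 4894.8 = 39 °C

T_f ≈ 39.0 °C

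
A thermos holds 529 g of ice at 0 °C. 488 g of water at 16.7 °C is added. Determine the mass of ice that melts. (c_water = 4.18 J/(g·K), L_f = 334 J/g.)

Heat available from the water dropping to 0 °C: 488·4.18·16.7 = 34065 J.
Melting all 529 g of ice would need 529·334 = 176686 J.
34065 J < 176686 J, so only part of the ice melts and the system sits at 0 °C.
Mass melted = 34065/334 ≈ 102 g.

m_melted ≈ 102 g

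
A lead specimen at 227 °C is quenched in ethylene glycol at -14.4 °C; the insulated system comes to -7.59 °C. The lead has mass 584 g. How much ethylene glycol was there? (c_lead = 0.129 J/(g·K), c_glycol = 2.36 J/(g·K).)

Setting the total heat transfer to zero:
584×0.129×(-7.59 − 227) + m×2.36×(-7.59 − (-14.4)) = 0
16.07 m = 17673
m = 17673/16.07 ≈ 1100 g

m ≈ 1100 g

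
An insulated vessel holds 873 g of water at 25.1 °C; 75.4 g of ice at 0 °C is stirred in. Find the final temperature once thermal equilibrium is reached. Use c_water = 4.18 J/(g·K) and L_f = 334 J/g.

T_f ≈ 16.8 °C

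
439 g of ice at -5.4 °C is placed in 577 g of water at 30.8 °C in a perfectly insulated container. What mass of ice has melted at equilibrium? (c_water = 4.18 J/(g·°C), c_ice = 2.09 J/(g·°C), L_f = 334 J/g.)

m_melted ≈ 208 g

Water can give up m c ΔT = 577×4.18×30.8 = 74285 J before reaching 0 °C.
Of that, 439×2.09×5.4 = 4954.6 J goes to bring the ice to 0 °C, leaving 69331 J.
Melting all 439 g of ice would need 439×334 = 146626 J.
That's not enough to melt it all — equilibrium is at 0 °C with ice remaining.
m_melted×334 = 69331  ⇒  m_melted ≈ 207.6 g.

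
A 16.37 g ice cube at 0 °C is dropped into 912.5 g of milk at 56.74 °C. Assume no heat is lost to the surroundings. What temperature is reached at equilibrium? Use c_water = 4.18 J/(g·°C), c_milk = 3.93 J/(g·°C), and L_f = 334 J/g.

T_f ≈ 54.2 °C

Energy conservation, ΣQ = 0:
latent heat to melt: 16.37×334 = 5467.6
  warm the meltwater: 68.43 T
  milk: 3586.1(T − 56.74)
3654.6 T = 203477 − 5467.6 = 198009
T ≈ 54.18 °C — above 0 °C, consistent with complete melting.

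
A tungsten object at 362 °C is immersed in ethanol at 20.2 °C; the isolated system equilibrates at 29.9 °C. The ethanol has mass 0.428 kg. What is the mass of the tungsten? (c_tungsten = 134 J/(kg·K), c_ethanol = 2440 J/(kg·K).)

m ≈ 0.228 kg

Heat lost by the tungsten = heat gained by the ethanol:
m×134×(362 − 29.9) = 0.428×2440×(29.9 − 20.2)
44501 m = 10130  ⇒  m ≈ 0.2276 kg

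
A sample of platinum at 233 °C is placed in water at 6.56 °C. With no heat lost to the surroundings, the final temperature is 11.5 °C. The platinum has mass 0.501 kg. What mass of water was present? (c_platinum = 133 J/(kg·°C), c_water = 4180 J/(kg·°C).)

Heat lost by the platinum = heat gained by the water:
0.501·133·(233 − 11.5) = m·4180·(11.5 − 6.56)
20649 m = 14759  ⇒  m ≈ 0.7148 kg

m ≈ 0.715 kg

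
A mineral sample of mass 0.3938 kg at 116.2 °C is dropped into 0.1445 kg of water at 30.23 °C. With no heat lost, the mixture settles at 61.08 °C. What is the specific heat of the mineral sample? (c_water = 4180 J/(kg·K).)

c ≈ 858 J/(kg·K)

Conservation of energy gives ΣQ = 0:
0.3938·c·(61.08 − 116.2) + 0.1445·4180·(61.08 − 30.23) = 0
-21.71 c = -18634
c = -18634/-21.71 ≈ 858.4 J/(kg·K)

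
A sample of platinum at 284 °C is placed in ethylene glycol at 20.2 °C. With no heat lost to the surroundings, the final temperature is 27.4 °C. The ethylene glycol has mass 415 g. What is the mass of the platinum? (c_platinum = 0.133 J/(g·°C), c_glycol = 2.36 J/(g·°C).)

Taking heat into each body as positive, Σ m c ΔT = 0:
m×0.133×(27.4 − 284) + 415×2.36×(27.4 − 20.2) = 0
-34.13 m = -7051.7
m = -7051.7/-34.13 ≈ 206.6 g

m ≈ 207 g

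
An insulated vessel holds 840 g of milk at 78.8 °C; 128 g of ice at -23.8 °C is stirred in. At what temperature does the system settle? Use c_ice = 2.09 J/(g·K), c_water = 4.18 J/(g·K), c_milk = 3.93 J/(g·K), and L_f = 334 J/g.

Conservation of energy gives ΣQ = 0:
ice -23.8→0 °C: 128×2.09×23.8 = 6367; melt ice: 128×334 = 42752; warm the meltwater: 535.04 T; milk cools: 840×3.93×(T − 78.8) = 3301.2(T − 78.8)
3836.2 T = 260135 − 49119 = 211016
T ≈ 55.01 °C. Since T > 0 °C, the all-ice-melts assumption holds.

T_f ≈ 55.0 °C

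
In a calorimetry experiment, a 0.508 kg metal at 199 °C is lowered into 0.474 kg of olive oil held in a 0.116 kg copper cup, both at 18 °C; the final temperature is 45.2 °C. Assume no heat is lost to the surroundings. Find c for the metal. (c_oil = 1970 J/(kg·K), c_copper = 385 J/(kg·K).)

Net heat exchanged in the isolated system is zero:
0.508·c·(45.2 − 199) + 0.474·1970·(45.2 − 18) + 0.116·385·(45.2 − 18) = 0
-78.13 c = -26614
c = -26614/-78.13 ≈ 340.6 J/(kg·K)

c ≈ 341 J/(kg·K)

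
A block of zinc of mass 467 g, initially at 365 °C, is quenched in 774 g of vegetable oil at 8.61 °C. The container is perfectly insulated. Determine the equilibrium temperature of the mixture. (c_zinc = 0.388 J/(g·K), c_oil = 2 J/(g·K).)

T_f ≈ 46.0 °C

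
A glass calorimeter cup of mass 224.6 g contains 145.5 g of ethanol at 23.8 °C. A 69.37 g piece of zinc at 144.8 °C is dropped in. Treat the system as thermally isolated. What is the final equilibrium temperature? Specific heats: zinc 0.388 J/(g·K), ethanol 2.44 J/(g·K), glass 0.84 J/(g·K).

T_f ≈ 29.5 °C

Let T be the final temperature. ΣQ_i = 0:
69.37*0.388*(T − 144.8) + 145.5*2.44*(T − 23.8) + 224.6*0.84*(T − 23.8) = 0
570.6 T = 16837
T = 16837/570.6 ≈ 29.51 °C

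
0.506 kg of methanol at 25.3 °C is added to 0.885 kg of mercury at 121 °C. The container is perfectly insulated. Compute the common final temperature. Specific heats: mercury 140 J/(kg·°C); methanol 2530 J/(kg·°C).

Taking heat into each body as positive, Σ m c ΔT = 0:
0.885·140·(T − 121) + 0.506·2530·(T − 25.3) = 0
123.9(T − 121) + 1280.2(T − 25.3) = 0
(123.9 + 1280.2) T = 123.9·121 + 1280.2·25.3
T = 47380/1404.1 ≈ 33.74 °C

T_f ≈ 33.7 °C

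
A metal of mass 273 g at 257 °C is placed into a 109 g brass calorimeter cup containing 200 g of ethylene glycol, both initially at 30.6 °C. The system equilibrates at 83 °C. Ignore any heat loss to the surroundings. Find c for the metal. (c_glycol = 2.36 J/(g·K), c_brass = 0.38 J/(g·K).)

c ≈ 0.566 J/(g·K)

Heat gained plus heat lost sum to zero:
273×c×(83 − 257) + 200×2.36×(83 − 30.6) + 109×0.38×(83 − 30.6) = 0
-47502 c = -26903
c = -26903/-47502 ≈ 0.5664 J/(g·K)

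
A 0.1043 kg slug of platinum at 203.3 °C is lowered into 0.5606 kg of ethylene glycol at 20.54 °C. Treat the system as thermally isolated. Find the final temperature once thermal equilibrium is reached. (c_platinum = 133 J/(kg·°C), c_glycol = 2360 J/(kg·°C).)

Setting the total heat transfer to zero:
0.1043·133·(T − 203.3) + 0.5606·2360·(T − 20.54) = 0
(13.87 + 1323) T = 13.87·203.3 + 1323·20.54
T = 29995 / 1336.9 = 22.4 °C

T_f ≈ 22.4 °C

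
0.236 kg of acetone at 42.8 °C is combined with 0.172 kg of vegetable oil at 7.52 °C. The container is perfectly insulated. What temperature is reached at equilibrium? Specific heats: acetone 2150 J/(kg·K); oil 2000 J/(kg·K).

Set heat shed by the hot body equal to heat absorbed by the cold body:
0.236*2150*(42.8 − T) = 0.172*2000*(T − 7.52)
507.4(42.8 − T) = 344(T − 7.52)
851.4 T = 24304  ⇒  T ≈ 28.55 °C

T_f ≈ 28.5 °C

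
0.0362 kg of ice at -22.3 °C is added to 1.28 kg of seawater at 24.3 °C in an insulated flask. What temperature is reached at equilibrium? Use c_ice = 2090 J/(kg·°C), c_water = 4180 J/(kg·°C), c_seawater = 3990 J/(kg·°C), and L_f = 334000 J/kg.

Heat gained plus heat lost sum to zero:
ice -22.3→0 °C: 0.0362·2090·22.3 = 1687.2; fusion: m_ice L_f = 0.0362·334000 = 12091; meltwater 0→T: 0.0362·4180·T = 151.32 T; seawater: 5107.2(T − 24.3)
5258.5 T = 124105 − 13778 = 110327
T ≈ 20.98 °C. Since T > 0 °C, the all-ice-melts assumption holds.

T_f ≈ 21.0 °C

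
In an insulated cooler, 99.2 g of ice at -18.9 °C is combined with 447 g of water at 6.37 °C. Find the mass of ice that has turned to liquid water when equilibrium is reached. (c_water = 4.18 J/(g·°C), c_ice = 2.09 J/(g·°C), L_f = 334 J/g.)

m_melted ≈ 23.9 g

Heat available from the water dropping to 0 °C: 447·4.18·6.37 = 11902 J.
Warming the ice to 0 °C takes 99.2·2.09·18.9 = 3918.5 J, leaving 7983.6 J for melting.
To melt every bit of ice: 99.2·334 = 33133 J.
That's not enough to melt it all — equilibrium is at 0 °C with ice remaining.
m_melt = 7983.6 / L_f = 23.9 g.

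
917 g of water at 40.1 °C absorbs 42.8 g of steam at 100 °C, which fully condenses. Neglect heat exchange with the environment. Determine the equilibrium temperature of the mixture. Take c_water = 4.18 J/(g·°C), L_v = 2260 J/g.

Sum of m c ΔT and latent-heat terms is zero:
latent heat released on condensation: 42.8×2260 = 96728
  condensate cools 100→T: 42.8×4.18×(T − 100) = 178.9(T − 100)
  water warms: 917×4.18×(T − 40.1) = 3833.1(T − 40.1)
4012 T = 96728 + 17890 + 153706 = 268324
T ≈ 66.88 °C, under the boiling point, so the assumption holds.

T_f ≈ 66.9 °C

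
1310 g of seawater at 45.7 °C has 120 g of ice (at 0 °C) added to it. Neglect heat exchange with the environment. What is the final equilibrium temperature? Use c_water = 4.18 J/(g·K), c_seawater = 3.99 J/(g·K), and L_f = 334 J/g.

Conservation of energy gives ΣQ = 0:
fusion: m_ice L_f = 120·334 = 40080
  meltwater 0→T: 120·4.18·T = 501.6 T
  seawater: 5226.9(T − 45.7)
5728.5 T = 238869 − 40080 = 198789
T ≈ 34.70 °C — above 0 °C, consistent with complete melting.

T_f ≈ 34.7 °C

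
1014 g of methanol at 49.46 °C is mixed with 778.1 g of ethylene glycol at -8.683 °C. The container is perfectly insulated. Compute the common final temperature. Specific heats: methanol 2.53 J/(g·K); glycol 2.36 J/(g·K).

Setting the total heat transfer to zero:
1014×2.53×(T − 49.46) + 778.1×2.36×(T − (-8.683)) = 0
2565.4(T − 49.46) + 1836.3(T − (-8.683)) = 0
(2565.4 + 1836.3) T = 2565.4×49.46 + 1836.3×(-8.683)
T = 110941 / 4401.7 = 25.2 °C

T_f ≈ 25.2 °C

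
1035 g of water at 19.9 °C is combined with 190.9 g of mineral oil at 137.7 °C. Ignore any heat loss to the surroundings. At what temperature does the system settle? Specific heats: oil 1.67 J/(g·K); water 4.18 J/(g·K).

Set heat shed by the hot body equal to heat absorbed by the cold body:
190.9·1.67·(137.7 − T) = 1035·4.18·(T − 19.9)
318.8(137.7 − T) = 4326.3(T − 19.9)
4645.1 T = 129993  ⇒  T ≈ 27.98 °C

T_f ≈ 28.0 °C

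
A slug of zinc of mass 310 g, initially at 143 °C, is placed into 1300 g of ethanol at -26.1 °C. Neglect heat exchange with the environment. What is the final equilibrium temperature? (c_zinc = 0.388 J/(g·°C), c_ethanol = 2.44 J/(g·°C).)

Energy conservation, ΣQ = 0:
310×0.388×(T − 143) + 1300×2.44×(T − (-26.1)) = 0
120.28(T − 143) + 3172(T − (-26.1)) = 0
3292.3 T = -65589
T ≈ -19.92 °C

T_f ≈ -19.9 °C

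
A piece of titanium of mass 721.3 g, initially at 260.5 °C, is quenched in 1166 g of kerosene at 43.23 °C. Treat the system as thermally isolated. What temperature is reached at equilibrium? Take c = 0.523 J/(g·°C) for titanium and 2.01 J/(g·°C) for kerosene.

Net heat exchanged in the isolated system is zero:
721.3*0.523*(T − 260.5) + 1166*2.01*(T − 43.23) = 0
377.24(T − 260.5) + 2343.7(T − 43.23) = 0
(377.24 + 2343.7) T = 377.24*260.5 + 2343.7*43.23
T = 199587 / 2720.9 = 73.4 °C

T_f ≈ 73.4 °C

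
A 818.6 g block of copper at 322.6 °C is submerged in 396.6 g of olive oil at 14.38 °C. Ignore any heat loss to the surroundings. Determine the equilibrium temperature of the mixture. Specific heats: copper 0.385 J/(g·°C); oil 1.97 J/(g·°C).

Setting the total heat transfer to zero:
818.6·0.385·(T − 322.6) + 396.6·1.97·(T − 14.38) = 0
315.16(T − 322.6) + 781.3(T − 14.38) = 0
1096.5 T = 112906
T = 112906 / 1096.5 = 103 °C

T_f ≈ 103.0 °C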